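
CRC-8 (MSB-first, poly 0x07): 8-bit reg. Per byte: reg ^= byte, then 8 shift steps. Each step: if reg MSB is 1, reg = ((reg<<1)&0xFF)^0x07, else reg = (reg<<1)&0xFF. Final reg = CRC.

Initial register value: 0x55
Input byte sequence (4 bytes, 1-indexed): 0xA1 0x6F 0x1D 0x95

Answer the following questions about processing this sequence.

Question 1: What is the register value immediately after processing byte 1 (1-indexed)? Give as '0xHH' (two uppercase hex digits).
After byte 1 (0xA1): reg=0xC2

Answer: 0xC2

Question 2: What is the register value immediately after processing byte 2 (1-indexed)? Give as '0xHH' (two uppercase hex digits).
After byte 1 (0xA1): reg=0xC2
After byte 2 (0x6F): reg=0x4A

Answer: 0x4A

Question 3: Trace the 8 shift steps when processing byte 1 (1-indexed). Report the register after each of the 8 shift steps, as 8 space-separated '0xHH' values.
Answer: 0xEF 0xD9 0xB5 0x6D 0xDA 0xB3 0x61 0xC2

Derivation:
Register before byte 1: 0x55
After XOR with byte 0xA1: 0xF4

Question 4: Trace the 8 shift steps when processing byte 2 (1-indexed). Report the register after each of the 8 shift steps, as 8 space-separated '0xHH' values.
Answer: 0x5D 0xBA 0x73 0xE6 0xCB 0x91 0x25 0x4A

Derivation:
After byte 1 (0xA1): reg=0xC2
Register before byte 2: 0xC2
After XOR with byte 0x6F: 0xAD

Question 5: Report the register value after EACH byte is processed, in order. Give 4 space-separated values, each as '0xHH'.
0xC2 0x4A 0xA2 0x85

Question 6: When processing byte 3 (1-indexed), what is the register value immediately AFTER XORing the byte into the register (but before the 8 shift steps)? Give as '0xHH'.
Register before byte 3: 0x4A
Byte 3: 0x1D
0x4A XOR 0x1D = 0x57

Answer: 0x57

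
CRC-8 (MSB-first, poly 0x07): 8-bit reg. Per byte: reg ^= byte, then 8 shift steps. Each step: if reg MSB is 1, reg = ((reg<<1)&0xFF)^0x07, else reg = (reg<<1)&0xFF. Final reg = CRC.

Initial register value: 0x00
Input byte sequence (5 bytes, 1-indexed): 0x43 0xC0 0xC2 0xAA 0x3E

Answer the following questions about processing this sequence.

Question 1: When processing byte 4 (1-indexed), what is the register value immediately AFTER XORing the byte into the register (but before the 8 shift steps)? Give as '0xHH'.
Register before byte 4: 0x96
Byte 4: 0xAA
0x96 XOR 0xAA = 0x3C

Answer: 0x3C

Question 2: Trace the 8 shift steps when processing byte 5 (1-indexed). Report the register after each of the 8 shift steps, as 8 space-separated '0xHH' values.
After byte 1 (0x43): reg=0xCE
After byte 2 (0xC0): reg=0x2A
After byte 3 (0xC2): reg=0x96
After byte 4 (0xAA): reg=0xB4
Register before byte 5: 0xB4
After XOR with byte 0x3E: 0x8A

Answer: 0x13 0x26 0x4C 0x98 0x37 0x6E 0xDC 0xBF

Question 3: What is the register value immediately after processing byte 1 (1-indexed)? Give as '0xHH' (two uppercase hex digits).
Answer: 0xCE

Derivation:
After byte 1 (0x43): reg=0xCE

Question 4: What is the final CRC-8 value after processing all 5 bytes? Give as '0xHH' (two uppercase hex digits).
Answer: 0xBF

Derivation:
After byte 1 (0x43): reg=0xCE
After byte 2 (0xC0): reg=0x2A
After byte 3 (0xC2): reg=0x96
After byte 4 (0xAA): reg=0xB4
After byte 5 (0x3E): reg=0xBF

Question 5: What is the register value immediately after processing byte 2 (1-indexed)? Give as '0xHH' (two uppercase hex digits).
After byte 1 (0x43): reg=0xCE
After byte 2 (0xC0): reg=0x2A

Answer: 0x2A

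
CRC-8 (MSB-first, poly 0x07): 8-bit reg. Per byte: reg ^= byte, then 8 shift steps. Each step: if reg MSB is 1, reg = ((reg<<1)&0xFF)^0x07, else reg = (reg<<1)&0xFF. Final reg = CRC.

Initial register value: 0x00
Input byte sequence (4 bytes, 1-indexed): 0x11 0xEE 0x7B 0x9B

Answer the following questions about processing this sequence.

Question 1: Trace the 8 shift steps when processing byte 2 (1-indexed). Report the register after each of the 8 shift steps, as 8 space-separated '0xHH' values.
After byte 1 (0x11): reg=0x77
Register before byte 2: 0x77
After XOR with byte 0xEE: 0x99

Answer: 0x35 0x6A 0xD4 0xAF 0x59 0xB2 0x63 0xC6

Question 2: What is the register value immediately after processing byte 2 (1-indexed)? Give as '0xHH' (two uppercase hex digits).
After byte 1 (0x11): reg=0x77
After byte 2 (0xEE): reg=0xC6

Answer: 0xC6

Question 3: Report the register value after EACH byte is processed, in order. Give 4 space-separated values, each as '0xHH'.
0x77 0xC6 0x3A 0x6E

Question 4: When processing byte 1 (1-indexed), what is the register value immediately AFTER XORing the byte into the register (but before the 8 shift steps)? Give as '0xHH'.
Answer: 0x11

Derivation:
Register before byte 1: 0x00
Byte 1: 0x11
0x00 XOR 0x11 = 0x11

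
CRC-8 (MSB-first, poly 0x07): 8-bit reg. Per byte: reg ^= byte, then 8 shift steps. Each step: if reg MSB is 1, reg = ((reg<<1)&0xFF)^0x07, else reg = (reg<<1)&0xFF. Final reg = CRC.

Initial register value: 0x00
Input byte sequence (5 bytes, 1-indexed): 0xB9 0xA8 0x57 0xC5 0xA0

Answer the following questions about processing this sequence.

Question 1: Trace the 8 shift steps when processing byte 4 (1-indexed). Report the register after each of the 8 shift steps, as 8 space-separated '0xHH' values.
After byte 1 (0xB9): reg=0x26
After byte 2 (0xA8): reg=0xA3
After byte 3 (0x57): reg=0xC2
Register before byte 4: 0xC2
After XOR with byte 0xC5: 0x07

Answer: 0x0E 0x1C 0x38 0x70 0xE0 0xC7 0x89 0x15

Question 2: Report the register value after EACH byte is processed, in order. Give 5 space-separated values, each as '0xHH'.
0x26 0xA3 0xC2 0x15 0x02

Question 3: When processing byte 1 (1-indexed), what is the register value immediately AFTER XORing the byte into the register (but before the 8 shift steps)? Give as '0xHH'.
Register before byte 1: 0x00
Byte 1: 0xB9
0x00 XOR 0xB9 = 0xB9

Answer: 0xB9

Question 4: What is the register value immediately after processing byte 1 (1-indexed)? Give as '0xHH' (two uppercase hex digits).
After byte 1 (0xB9): reg=0x26

Answer: 0x26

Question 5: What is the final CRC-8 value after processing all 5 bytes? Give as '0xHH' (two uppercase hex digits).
After byte 1 (0xB9): reg=0x26
After byte 2 (0xA8): reg=0xA3
After byte 3 (0x57): reg=0xC2
After byte 4 (0xC5): reg=0x15
After byte 5 (0xA0): reg=0x02

Answer: 0x02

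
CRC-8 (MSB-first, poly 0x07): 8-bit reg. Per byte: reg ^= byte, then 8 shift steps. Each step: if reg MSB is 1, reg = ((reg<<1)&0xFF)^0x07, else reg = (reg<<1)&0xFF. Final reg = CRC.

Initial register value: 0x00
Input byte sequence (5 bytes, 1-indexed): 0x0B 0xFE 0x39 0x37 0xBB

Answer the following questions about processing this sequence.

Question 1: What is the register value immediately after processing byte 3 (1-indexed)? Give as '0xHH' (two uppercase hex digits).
Answer: 0x81

Derivation:
After byte 1 (0x0B): reg=0x31
After byte 2 (0xFE): reg=0x63
After byte 3 (0x39): reg=0x81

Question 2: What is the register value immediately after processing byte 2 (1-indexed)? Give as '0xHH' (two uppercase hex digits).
After byte 1 (0x0B): reg=0x31
After byte 2 (0xFE): reg=0x63

Answer: 0x63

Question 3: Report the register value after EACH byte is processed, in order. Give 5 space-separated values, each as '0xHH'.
0x31 0x63 0x81 0x0B 0x19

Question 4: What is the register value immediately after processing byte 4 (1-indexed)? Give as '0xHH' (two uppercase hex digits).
After byte 1 (0x0B): reg=0x31
After byte 2 (0xFE): reg=0x63
After byte 3 (0x39): reg=0x81
After byte 4 (0x37): reg=0x0B

Answer: 0x0B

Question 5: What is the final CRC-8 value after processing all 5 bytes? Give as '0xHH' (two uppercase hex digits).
After byte 1 (0x0B): reg=0x31
After byte 2 (0xFE): reg=0x63
After byte 3 (0x39): reg=0x81
After byte 4 (0x37): reg=0x0B
After byte 5 (0xBB): reg=0x19

Answer: 0x19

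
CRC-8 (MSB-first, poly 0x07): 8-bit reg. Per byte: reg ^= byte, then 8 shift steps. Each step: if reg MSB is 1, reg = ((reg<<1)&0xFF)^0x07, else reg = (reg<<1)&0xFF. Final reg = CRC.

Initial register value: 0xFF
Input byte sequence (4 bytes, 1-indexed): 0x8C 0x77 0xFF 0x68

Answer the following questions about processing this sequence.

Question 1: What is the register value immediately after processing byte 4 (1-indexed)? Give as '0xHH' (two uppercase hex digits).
After byte 1 (0x8C): reg=0x5E
After byte 2 (0x77): reg=0xDF
After byte 3 (0xFF): reg=0xE0
After byte 4 (0x68): reg=0xB1

Answer: 0xB1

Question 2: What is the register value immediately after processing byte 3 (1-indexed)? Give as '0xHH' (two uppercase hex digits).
After byte 1 (0x8C): reg=0x5E
After byte 2 (0x77): reg=0xDF
After byte 3 (0xFF): reg=0xE0

Answer: 0xE0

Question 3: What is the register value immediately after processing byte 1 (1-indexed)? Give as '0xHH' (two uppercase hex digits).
Answer: 0x5E

Derivation:
After byte 1 (0x8C): reg=0x5E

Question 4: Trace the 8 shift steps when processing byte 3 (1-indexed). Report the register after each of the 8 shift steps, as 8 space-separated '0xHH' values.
Answer: 0x40 0x80 0x07 0x0E 0x1C 0x38 0x70 0xE0

Derivation:
After byte 1 (0x8C): reg=0x5E
After byte 2 (0x77): reg=0xDF
Register before byte 3: 0xDF
After XOR with byte 0xFF: 0x20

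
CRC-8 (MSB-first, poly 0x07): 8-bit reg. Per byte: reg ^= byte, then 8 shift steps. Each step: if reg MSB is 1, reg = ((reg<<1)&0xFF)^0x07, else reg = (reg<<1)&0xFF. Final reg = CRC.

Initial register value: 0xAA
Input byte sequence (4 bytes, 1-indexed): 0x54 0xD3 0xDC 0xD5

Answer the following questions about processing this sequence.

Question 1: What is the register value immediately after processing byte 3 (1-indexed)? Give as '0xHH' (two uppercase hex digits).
After byte 1 (0x54): reg=0xF4
After byte 2 (0xD3): reg=0xF5
After byte 3 (0xDC): reg=0xDF

Answer: 0xDF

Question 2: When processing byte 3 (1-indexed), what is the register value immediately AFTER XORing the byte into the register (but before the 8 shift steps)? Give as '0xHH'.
Answer: 0x29

Derivation:
Register before byte 3: 0xF5
Byte 3: 0xDC
0xF5 XOR 0xDC = 0x29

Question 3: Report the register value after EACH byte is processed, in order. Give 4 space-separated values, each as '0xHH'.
0xF4 0xF5 0xDF 0x36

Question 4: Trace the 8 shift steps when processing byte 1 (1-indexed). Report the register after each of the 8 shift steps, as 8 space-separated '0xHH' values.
Answer: 0xFB 0xF1 0xE5 0xCD 0x9D 0x3D 0x7A 0xF4

Derivation:
Register before byte 1: 0xAA
After XOR with byte 0x54: 0xFE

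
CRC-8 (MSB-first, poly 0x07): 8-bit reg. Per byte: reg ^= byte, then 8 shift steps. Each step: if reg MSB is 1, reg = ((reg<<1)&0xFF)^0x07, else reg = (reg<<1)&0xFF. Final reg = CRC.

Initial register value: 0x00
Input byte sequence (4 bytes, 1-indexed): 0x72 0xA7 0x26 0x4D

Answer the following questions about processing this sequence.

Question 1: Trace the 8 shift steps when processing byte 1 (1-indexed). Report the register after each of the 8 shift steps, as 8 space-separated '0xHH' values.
Answer: 0xE4 0xCF 0x99 0x35 0x6A 0xD4 0xAF 0x59

Derivation:
Register before byte 1: 0x00
After XOR with byte 0x72: 0x72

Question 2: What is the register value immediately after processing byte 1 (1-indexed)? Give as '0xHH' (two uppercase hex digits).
Answer: 0x59

Derivation:
After byte 1 (0x72): reg=0x59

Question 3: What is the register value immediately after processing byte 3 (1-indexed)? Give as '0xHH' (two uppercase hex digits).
After byte 1 (0x72): reg=0x59
After byte 2 (0xA7): reg=0xF4
After byte 3 (0x26): reg=0x30

Answer: 0x30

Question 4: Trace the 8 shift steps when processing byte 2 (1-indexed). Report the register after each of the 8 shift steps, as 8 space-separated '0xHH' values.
Answer: 0xFB 0xF1 0xE5 0xCD 0x9D 0x3D 0x7A 0xF4

Derivation:
After byte 1 (0x72): reg=0x59
Register before byte 2: 0x59
After XOR with byte 0xA7: 0xFE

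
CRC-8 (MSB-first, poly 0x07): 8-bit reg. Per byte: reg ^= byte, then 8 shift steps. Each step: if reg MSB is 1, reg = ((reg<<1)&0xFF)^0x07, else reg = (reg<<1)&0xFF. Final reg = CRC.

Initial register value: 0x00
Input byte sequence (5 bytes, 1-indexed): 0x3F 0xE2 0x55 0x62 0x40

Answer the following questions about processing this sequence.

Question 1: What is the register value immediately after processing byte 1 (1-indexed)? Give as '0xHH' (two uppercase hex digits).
After byte 1 (0x3F): reg=0xBD

Answer: 0xBD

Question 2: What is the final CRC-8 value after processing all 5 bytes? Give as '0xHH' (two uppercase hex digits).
Answer: 0xD2

Derivation:
After byte 1 (0x3F): reg=0xBD
After byte 2 (0xE2): reg=0x9A
After byte 3 (0x55): reg=0x63
After byte 4 (0x62): reg=0x07
After byte 5 (0x40): reg=0xD2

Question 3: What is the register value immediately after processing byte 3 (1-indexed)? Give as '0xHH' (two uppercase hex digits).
Answer: 0x63

Derivation:
After byte 1 (0x3F): reg=0xBD
After byte 2 (0xE2): reg=0x9A
After byte 3 (0x55): reg=0x63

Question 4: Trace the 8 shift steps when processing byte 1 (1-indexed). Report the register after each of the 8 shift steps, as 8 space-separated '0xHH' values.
Register before byte 1: 0x00
After XOR with byte 0x3F: 0x3F

Answer: 0x7E 0xFC 0xFF 0xF9 0xF5 0xED 0xDD 0xBD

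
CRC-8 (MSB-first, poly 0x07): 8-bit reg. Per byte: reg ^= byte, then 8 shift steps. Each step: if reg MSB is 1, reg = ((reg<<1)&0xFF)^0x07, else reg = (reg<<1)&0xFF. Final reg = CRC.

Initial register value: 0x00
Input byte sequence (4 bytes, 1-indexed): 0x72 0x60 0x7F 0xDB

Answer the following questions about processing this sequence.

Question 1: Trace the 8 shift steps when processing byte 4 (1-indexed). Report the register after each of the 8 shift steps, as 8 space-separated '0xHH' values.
Answer: 0xCD 0x9D 0x3D 0x7A 0xF4 0xEF 0xD9 0xB5

Derivation:
After byte 1 (0x72): reg=0x59
After byte 2 (0x60): reg=0xAF
After byte 3 (0x7F): reg=0x3E
Register before byte 4: 0x3E
After XOR with byte 0xDB: 0xE5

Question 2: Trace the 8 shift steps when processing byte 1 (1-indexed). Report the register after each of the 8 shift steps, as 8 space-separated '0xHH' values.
Register before byte 1: 0x00
After XOR with byte 0x72: 0x72

Answer: 0xE4 0xCF 0x99 0x35 0x6A 0xD4 0xAF 0x59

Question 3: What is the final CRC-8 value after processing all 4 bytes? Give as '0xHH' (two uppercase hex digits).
After byte 1 (0x72): reg=0x59
After byte 2 (0x60): reg=0xAF
After byte 3 (0x7F): reg=0x3E
After byte 4 (0xDB): reg=0xB5

Answer: 0xB5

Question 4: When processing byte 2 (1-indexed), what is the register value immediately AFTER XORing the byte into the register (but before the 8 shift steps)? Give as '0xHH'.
Register before byte 2: 0x59
Byte 2: 0x60
0x59 XOR 0x60 = 0x39

Answer: 0x39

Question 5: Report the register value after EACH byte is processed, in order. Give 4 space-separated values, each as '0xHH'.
0x59 0xAF 0x3E 0xB5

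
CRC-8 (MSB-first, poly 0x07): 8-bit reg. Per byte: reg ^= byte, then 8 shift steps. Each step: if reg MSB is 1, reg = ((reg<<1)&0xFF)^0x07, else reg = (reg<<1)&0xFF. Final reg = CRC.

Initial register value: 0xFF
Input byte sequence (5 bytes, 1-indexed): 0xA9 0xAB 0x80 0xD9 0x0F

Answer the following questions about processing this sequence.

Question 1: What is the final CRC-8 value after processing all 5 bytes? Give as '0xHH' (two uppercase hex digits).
Answer: 0xE5

Derivation:
After byte 1 (0xA9): reg=0xA5
After byte 2 (0xAB): reg=0x2A
After byte 3 (0x80): reg=0x5F
After byte 4 (0xD9): reg=0x9B
After byte 5 (0x0F): reg=0xE5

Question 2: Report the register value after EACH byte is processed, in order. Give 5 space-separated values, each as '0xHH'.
0xA5 0x2A 0x5F 0x9B 0xE5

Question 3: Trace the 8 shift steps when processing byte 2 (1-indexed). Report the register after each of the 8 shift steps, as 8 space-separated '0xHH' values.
After byte 1 (0xA9): reg=0xA5
Register before byte 2: 0xA5
After XOR with byte 0xAB: 0x0E

Answer: 0x1C 0x38 0x70 0xE0 0xC7 0x89 0x15 0x2A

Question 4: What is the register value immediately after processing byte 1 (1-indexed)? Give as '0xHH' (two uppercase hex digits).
Answer: 0xA5

Derivation:
After byte 1 (0xA9): reg=0xA5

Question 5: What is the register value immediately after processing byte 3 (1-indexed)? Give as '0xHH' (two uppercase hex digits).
Answer: 0x5F

Derivation:
After byte 1 (0xA9): reg=0xA5
After byte 2 (0xAB): reg=0x2A
After byte 3 (0x80): reg=0x5F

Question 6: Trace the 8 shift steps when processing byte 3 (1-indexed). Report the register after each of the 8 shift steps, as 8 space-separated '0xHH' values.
Answer: 0x53 0xA6 0x4B 0x96 0x2B 0x56 0xAC 0x5F

Derivation:
After byte 1 (0xA9): reg=0xA5
After byte 2 (0xAB): reg=0x2A
Register before byte 3: 0x2A
After XOR with byte 0x80: 0xAA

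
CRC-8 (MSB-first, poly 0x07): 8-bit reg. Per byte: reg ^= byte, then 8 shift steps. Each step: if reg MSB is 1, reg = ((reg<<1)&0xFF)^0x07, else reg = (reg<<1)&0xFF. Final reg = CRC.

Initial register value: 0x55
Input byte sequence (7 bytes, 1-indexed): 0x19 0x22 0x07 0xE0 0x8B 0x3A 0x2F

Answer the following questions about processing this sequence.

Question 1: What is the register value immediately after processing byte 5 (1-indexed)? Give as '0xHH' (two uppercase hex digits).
After byte 1 (0x19): reg=0xE3
After byte 2 (0x22): reg=0x49
After byte 3 (0x07): reg=0xED
After byte 4 (0xE0): reg=0x23
After byte 5 (0x8B): reg=0x51

Answer: 0x51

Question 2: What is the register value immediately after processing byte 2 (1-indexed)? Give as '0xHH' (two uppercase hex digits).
After byte 1 (0x19): reg=0xE3
After byte 2 (0x22): reg=0x49

Answer: 0x49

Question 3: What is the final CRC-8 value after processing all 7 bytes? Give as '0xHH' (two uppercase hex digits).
After byte 1 (0x19): reg=0xE3
After byte 2 (0x22): reg=0x49
After byte 3 (0x07): reg=0xED
After byte 4 (0xE0): reg=0x23
After byte 5 (0x8B): reg=0x51
After byte 6 (0x3A): reg=0x16
After byte 7 (0x2F): reg=0xAF

Answer: 0xAF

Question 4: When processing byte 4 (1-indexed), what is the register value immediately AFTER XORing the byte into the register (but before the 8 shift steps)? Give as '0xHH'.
Answer: 0x0D

Derivation:
Register before byte 4: 0xED
Byte 4: 0xE0
0xED XOR 0xE0 = 0x0D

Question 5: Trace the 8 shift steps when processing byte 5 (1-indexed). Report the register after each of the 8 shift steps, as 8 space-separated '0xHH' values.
Answer: 0x57 0xAE 0x5B 0xB6 0x6B 0xD6 0xAB 0x51

Derivation:
After byte 1 (0x19): reg=0xE3
After byte 2 (0x22): reg=0x49
After byte 3 (0x07): reg=0xED
After byte 4 (0xE0): reg=0x23
Register before byte 5: 0x23
After XOR with byte 0x8B: 0xA8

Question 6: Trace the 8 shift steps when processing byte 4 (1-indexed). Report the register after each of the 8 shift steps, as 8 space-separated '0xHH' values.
Answer: 0x1A 0x34 0x68 0xD0 0xA7 0x49 0x92 0x23

Derivation:
After byte 1 (0x19): reg=0xE3
After byte 2 (0x22): reg=0x49
After byte 3 (0x07): reg=0xED
Register before byte 4: 0xED
After XOR with byte 0xE0: 0x0D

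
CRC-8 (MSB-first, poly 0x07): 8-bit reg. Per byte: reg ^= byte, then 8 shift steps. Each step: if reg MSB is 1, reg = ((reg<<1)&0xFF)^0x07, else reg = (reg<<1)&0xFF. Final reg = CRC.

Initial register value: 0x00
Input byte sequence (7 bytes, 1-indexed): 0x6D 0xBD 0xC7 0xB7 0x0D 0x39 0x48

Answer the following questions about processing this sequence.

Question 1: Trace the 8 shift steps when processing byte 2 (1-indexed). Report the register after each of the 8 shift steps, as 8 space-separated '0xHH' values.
Answer: 0x75 0xEA 0xD3 0xA1 0x45 0x8A 0x13 0x26

Derivation:
After byte 1 (0x6D): reg=0x04
Register before byte 2: 0x04
After XOR with byte 0xBD: 0xB9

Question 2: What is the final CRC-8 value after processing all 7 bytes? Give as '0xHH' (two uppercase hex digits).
After byte 1 (0x6D): reg=0x04
After byte 2 (0xBD): reg=0x26
After byte 3 (0xC7): reg=0xA9
After byte 4 (0xB7): reg=0x5A
After byte 5 (0x0D): reg=0xA2
After byte 6 (0x39): reg=0xC8
After byte 7 (0x48): reg=0x89

Answer: 0x89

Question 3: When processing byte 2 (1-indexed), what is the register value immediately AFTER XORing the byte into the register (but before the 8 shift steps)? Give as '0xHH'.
Answer: 0xB9

Derivation:
Register before byte 2: 0x04
Byte 2: 0xBD
0x04 XOR 0xBD = 0xB9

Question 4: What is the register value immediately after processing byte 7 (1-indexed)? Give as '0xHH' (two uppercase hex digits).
Answer: 0x89

Derivation:
After byte 1 (0x6D): reg=0x04
After byte 2 (0xBD): reg=0x26
After byte 3 (0xC7): reg=0xA9
After byte 4 (0xB7): reg=0x5A
After byte 5 (0x0D): reg=0xA2
After byte 6 (0x39): reg=0xC8
After byte 7 (0x48): reg=0x89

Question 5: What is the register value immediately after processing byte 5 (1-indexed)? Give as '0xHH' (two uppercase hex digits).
Answer: 0xA2

Derivation:
After byte 1 (0x6D): reg=0x04
After byte 2 (0xBD): reg=0x26
After byte 3 (0xC7): reg=0xA9
After byte 4 (0xB7): reg=0x5A
After byte 5 (0x0D): reg=0xA2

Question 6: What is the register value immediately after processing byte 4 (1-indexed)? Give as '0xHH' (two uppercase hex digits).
After byte 1 (0x6D): reg=0x04
After byte 2 (0xBD): reg=0x26
After byte 3 (0xC7): reg=0xA9
After byte 4 (0xB7): reg=0x5A

Answer: 0x5A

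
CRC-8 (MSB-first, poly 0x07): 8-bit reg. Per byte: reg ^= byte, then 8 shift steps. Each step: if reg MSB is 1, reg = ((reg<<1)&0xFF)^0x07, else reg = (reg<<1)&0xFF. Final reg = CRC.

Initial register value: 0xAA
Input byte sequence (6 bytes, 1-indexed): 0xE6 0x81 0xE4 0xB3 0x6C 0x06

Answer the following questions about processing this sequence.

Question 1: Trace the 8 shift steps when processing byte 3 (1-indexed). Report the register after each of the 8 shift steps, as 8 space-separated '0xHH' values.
Answer: 0x9D 0x3D 0x7A 0xF4 0xEF 0xD9 0xB5 0x6D

Derivation:
After byte 1 (0xE6): reg=0xE3
After byte 2 (0x81): reg=0x29
Register before byte 3: 0x29
After XOR with byte 0xE4: 0xCD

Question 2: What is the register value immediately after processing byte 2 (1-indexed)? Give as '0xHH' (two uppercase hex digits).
Answer: 0x29

Derivation:
After byte 1 (0xE6): reg=0xE3
After byte 2 (0x81): reg=0x29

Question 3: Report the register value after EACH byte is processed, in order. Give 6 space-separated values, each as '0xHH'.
0xE3 0x29 0x6D 0x14 0x6F 0x18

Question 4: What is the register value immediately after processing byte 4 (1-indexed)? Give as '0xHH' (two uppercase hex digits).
Answer: 0x14

Derivation:
After byte 1 (0xE6): reg=0xE3
After byte 2 (0x81): reg=0x29
After byte 3 (0xE4): reg=0x6D
After byte 4 (0xB3): reg=0x14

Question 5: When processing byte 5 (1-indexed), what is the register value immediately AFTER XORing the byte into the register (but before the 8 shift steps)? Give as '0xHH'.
Register before byte 5: 0x14
Byte 5: 0x6C
0x14 XOR 0x6C = 0x78

Answer: 0x78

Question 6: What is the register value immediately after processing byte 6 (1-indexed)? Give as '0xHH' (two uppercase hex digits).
Answer: 0x18

Derivation:
After byte 1 (0xE6): reg=0xE3
After byte 2 (0x81): reg=0x29
After byte 3 (0xE4): reg=0x6D
After byte 4 (0xB3): reg=0x14
After byte 5 (0x6C): reg=0x6F
After byte 6 (0x06): reg=0x18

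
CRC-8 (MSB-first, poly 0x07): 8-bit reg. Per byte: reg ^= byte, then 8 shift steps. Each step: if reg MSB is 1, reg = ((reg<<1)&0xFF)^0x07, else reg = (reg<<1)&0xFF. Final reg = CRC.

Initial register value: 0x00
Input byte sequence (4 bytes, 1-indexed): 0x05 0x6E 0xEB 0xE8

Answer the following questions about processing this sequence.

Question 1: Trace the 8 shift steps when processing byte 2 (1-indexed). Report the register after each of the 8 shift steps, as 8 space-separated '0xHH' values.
After byte 1 (0x05): reg=0x1B
Register before byte 2: 0x1B
After XOR with byte 0x6E: 0x75

Answer: 0xEA 0xD3 0xA1 0x45 0x8A 0x13 0x26 0x4C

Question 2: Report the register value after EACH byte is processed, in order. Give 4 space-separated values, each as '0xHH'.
0x1B 0x4C 0x7C 0xE5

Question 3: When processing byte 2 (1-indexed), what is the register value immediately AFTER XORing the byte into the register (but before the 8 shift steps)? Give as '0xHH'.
Register before byte 2: 0x1B
Byte 2: 0x6E
0x1B XOR 0x6E = 0x75

Answer: 0x75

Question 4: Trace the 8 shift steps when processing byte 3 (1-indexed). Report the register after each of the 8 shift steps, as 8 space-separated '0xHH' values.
Answer: 0x49 0x92 0x23 0x46 0x8C 0x1F 0x3E 0x7C

Derivation:
After byte 1 (0x05): reg=0x1B
After byte 2 (0x6E): reg=0x4C
Register before byte 3: 0x4C
After XOR with byte 0xEB: 0xA7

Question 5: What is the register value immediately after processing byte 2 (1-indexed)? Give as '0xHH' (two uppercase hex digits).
After byte 1 (0x05): reg=0x1B
After byte 2 (0x6E): reg=0x4C

Answer: 0x4C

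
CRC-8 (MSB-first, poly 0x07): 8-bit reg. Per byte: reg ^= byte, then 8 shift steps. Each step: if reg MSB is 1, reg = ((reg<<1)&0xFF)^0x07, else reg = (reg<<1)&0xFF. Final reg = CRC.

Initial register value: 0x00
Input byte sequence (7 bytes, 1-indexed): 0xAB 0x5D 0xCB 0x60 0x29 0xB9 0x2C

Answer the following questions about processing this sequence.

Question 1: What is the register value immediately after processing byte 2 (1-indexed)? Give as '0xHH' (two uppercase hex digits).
After byte 1 (0xAB): reg=0x58
After byte 2 (0x5D): reg=0x1B

Answer: 0x1B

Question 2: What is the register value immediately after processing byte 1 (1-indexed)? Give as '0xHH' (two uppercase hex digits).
Answer: 0x58

Derivation:
After byte 1 (0xAB): reg=0x58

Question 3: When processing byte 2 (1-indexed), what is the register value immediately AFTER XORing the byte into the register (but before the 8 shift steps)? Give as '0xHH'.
Register before byte 2: 0x58
Byte 2: 0x5D
0x58 XOR 0x5D = 0x05

Answer: 0x05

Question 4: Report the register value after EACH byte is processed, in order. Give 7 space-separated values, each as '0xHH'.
0x58 0x1B 0x3E 0x9D 0x05 0x3D 0x77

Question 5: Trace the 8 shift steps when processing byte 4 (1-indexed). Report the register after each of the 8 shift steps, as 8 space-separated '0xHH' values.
Answer: 0xBC 0x7F 0xFE 0xFB 0xF1 0xE5 0xCD 0x9D

Derivation:
After byte 1 (0xAB): reg=0x58
After byte 2 (0x5D): reg=0x1B
After byte 3 (0xCB): reg=0x3E
Register before byte 4: 0x3E
After XOR with byte 0x60: 0x5E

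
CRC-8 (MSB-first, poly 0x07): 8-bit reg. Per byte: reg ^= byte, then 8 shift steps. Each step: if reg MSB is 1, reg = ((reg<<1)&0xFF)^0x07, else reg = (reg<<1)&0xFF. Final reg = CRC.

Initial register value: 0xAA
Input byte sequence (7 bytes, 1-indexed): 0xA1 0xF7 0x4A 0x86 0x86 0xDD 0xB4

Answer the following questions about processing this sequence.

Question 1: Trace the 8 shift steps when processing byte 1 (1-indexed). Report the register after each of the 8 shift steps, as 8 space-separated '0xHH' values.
Answer: 0x16 0x2C 0x58 0xB0 0x67 0xCE 0x9B 0x31

Derivation:
Register before byte 1: 0xAA
After XOR with byte 0xA1: 0x0B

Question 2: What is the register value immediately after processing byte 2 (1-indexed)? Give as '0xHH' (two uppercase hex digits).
After byte 1 (0xA1): reg=0x31
After byte 2 (0xF7): reg=0x5C

Answer: 0x5C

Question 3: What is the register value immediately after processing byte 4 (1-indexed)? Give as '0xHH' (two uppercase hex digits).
After byte 1 (0xA1): reg=0x31
After byte 2 (0xF7): reg=0x5C
After byte 3 (0x4A): reg=0x62
After byte 4 (0x86): reg=0xB2

Answer: 0xB2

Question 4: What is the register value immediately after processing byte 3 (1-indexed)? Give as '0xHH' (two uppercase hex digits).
After byte 1 (0xA1): reg=0x31
After byte 2 (0xF7): reg=0x5C
After byte 3 (0x4A): reg=0x62

Answer: 0x62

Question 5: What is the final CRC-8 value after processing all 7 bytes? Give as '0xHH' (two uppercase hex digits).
Answer: 0x1C

Derivation:
After byte 1 (0xA1): reg=0x31
After byte 2 (0xF7): reg=0x5C
After byte 3 (0x4A): reg=0x62
After byte 4 (0x86): reg=0xB2
After byte 5 (0x86): reg=0x8C
After byte 6 (0xDD): reg=0xB0
After byte 7 (0xB4): reg=0x1C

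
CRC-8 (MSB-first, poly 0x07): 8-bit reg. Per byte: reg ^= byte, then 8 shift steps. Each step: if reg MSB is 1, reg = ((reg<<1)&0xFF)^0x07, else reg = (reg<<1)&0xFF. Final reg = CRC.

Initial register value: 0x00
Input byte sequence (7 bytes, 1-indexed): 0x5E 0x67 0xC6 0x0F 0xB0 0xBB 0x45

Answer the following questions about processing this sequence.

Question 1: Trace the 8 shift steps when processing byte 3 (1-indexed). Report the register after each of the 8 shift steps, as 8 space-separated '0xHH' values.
Answer: 0x5C 0xB8 0x77 0xEE 0xDB 0xB1 0x65 0xCA

Derivation:
After byte 1 (0x5E): reg=0x9D
After byte 2 (0x67): reg=0xE8
Register before byte 3: 0xE8
After XOR with byte 0xC6: 0x2E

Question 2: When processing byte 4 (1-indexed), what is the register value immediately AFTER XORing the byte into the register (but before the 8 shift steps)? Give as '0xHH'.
Register before byte 4: 0xCA
Byte 4: 0x0F
0xCA XOR 0x0F = 0xC5

Answer: 0xC5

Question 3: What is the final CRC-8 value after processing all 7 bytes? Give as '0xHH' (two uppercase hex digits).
Answer: 0x0A

Derivation:
After byte 1 (0x5E): reg=0x9D
After byte 2 (0x67): reg=0xE8
After byte 3 (0xC6): reg=0xCA
After byte 4 (0x0F): reg=0x55
After byte 5 (0xB0): reg=0xB5
After byte 6 (0xBB): reg=0x2A
After byte 7 (0x45): reg=0x0A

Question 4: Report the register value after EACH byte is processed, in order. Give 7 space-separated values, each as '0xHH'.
0x9D 0xE8 0xCA 0x55 0xB5 0x2A 0x0A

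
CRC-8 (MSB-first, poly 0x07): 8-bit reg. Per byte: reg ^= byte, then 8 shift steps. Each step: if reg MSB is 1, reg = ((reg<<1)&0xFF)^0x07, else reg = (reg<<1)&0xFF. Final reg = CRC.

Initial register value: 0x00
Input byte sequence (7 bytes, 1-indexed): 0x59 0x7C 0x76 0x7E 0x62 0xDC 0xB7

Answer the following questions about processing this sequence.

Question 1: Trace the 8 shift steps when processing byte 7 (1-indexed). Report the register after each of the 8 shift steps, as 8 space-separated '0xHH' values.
Answer: 0xF5 0xED 0xDD 0xBD 0x7D 0xFA 0xF3 0xE1

Derivation:
After byte 1 (0x59): reg=0x88
After byte 2 (0x7C): reg=0xC2
After byte 3 (0x76): reg=0x05
After byte 4 (0x7E): reg=0x66
After byte 5 (0x62): reg=0x1C
After byte 6 (0xDC): reg=0x4E
Register before byte 7: 0x4E
After XOR with byte 0xB7: 0xF9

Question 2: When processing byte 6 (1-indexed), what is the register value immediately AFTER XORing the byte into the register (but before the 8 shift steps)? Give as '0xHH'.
Answer: 0xC0

Derivation:
Register before byte 6: 0x1C
Byte 6: 0xDC
0x1C XOR 0xDC = 0xC0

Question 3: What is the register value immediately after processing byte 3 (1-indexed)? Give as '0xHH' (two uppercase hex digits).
Answer: 0x05

Derivation:
After byte 1 (0x59): reg=0x88
After byte 2 (0x7C): reg=0xC2
After byte 3 (0x76): reg=0x05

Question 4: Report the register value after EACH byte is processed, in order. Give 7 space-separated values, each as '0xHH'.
0x88 0xC2 0x05 0x66 0x1C 0x4E 0xE1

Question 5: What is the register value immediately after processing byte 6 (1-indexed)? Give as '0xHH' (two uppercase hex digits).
Answer: 0x4E

Derivation:
After byte 1 (0x59): reg=0x88
After byte 2 (0x7C): reg=0xC2
After byte 3 (0x76): reg=0x05
After byte 4 (0x7E): reg=0x66
After byte 5 (0x62): reg=0x1C
After byte 6 (0xDC): reg=0x4E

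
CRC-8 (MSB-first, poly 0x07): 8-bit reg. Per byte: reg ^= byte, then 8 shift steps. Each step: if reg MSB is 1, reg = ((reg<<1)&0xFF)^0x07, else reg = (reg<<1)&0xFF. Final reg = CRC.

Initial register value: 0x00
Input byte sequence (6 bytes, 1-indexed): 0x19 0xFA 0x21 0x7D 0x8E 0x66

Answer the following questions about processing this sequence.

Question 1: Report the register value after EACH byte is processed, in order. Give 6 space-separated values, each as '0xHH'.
0x4F 0x02 0xE9 0xE5 0x16 0x57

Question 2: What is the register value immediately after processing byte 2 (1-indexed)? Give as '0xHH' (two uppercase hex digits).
After byte 1 (0x19): reg=0x4F
After byte 2 (0xFA): reg=0x02

Answer: 0x02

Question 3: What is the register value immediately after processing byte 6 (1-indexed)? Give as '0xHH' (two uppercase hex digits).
After byte 1 (0x19): reg=0x4F
After byte 2 (0xFA): reg=0x02
After byte 3 (0x21): reg=0xE9
After byte 4 (0x7D): reg=0xE5
After byte 5 (0x8E): reg=0x16
After byte 6 (0x66): reg=0x57

Answer: 0x57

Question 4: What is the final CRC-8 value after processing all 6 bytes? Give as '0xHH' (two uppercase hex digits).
After byte 1 (0x19): reg=0x4F
After byte 2 (0xFA): reg=0x02
After byte 3 (0x21): reg=0xE9
After byte 4 (0x7D): reg=0xE5
After byte 5 (0x8E): reg=0x16
After byte 6 (0x66): reg=0x57

Answer: 0x57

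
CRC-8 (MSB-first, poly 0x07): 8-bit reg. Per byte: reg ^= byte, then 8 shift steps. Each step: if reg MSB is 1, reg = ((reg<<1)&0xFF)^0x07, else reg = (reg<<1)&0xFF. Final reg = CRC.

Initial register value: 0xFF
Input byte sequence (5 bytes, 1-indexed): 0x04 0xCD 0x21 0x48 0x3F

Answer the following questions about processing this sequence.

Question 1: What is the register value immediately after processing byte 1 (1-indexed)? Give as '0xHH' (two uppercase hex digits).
After byte 1 (0x04): reg=0xEF

Answer: 0xEF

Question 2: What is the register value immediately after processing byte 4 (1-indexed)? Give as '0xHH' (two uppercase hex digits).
After byte 1 (0x04): reg=0xEF
After byte 2 (0xCD): reg=0xEE
After byte 3 (0x21): reg=0x63
After byte 4 (0x48): reg=0xD1

Answer: 0xD1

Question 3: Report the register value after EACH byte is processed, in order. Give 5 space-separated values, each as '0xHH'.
0xEF 0xEE 0x63 0xD1 0x84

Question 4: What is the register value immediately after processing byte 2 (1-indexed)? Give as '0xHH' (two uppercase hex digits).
After byte 1 (0x04): reg=0xEF
After byte 2 (0xCD): reg=0xEE

Answer: 0xEE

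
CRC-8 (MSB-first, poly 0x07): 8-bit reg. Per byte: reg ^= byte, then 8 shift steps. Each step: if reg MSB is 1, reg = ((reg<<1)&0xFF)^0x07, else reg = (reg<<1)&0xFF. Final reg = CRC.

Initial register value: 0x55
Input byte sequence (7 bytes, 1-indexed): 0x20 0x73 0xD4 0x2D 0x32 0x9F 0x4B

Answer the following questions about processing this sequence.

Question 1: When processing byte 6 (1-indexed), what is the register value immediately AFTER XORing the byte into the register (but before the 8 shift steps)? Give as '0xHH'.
Register before byte 6: 0x26
Byte 6: 0x9F
0x26 XOR 0x9F = 0xB9

Answer: 0xB9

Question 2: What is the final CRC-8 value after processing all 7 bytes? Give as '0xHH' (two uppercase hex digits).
After byte 1 (0x20): reg=0x4C
After byte 2 (0x73): reg=0xBD
After byte 3 (0xD4): reg=0x18
After byte 4 (0x2D): reg=0x8B
After byte 5 (0x32): reg=0x26
After byte 6 (0x9F): reg=0x26
After byte 7 (0x4B): reg=0x04

Answer: 0x04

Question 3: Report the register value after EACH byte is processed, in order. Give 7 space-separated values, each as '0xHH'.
0x4C 0xBD 0x18 0x8B 0x26 0x26 0x04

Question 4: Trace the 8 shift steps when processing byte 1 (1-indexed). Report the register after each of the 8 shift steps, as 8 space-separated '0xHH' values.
Answer: 0xEA 0xD3 0xA1 0x45 0x8A 0x13 0x26 0x4C

Derivation:
Register before byte 1: 0x55
After XOR with byte 0x20: 0x75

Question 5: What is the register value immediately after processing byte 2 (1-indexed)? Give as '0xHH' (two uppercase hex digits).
Answer: 0xBD

Derivation:
After byte 1 (0x20): reg=0x4C
After byte 2 (0x73): reg=0xBD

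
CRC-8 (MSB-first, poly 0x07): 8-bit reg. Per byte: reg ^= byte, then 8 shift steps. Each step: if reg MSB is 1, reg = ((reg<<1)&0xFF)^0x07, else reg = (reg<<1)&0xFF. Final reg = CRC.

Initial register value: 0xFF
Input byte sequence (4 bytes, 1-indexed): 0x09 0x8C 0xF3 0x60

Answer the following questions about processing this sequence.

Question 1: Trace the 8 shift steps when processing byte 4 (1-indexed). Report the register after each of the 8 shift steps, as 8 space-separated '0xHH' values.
After byte 1 (0x09): reg=0xCC
After byte 2 (0x8C): reg=0xC7
After byte 3 (0xF3): reg=0x8C
Register before byte 4: 0x8C
After XOR with byte 0x60: 0xEC

Answer: 0xDF 0xB9 0x75 0xEA 0xD3 0xA1 0x45 0x8A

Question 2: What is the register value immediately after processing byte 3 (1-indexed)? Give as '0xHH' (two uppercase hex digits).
After byte 1 (0x09): reg=0xCC
After byte 2 (0x8C): reg=0xC7
After byte 3 (0xF3): reg=0x8C

Answer: 0x8C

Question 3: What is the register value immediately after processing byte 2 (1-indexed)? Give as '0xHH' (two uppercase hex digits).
After byte 1 (0x09): reg=0xCC
After byte 2 (0x8C): reg=0xC7

Answer: 0xC7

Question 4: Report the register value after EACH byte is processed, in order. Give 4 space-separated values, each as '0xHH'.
0xCC 0xC7 0x8C 0x8A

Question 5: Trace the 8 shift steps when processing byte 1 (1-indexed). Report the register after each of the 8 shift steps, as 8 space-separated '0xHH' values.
Answer: 0xEB 0xD1 0xA5 0x4D 0x9A 0x33 0x66 0xCC

Derivation:
Register before byte 1: 0xFF
After XOR with byte 0x09: 0xF6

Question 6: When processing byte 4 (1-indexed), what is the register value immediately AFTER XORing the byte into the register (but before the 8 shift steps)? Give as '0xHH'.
Answer: 0xEC

Derivation:
Register before byte 4: 0x8C
Byte 4: 0x60
0x8C XOR 0x60 = 0xEC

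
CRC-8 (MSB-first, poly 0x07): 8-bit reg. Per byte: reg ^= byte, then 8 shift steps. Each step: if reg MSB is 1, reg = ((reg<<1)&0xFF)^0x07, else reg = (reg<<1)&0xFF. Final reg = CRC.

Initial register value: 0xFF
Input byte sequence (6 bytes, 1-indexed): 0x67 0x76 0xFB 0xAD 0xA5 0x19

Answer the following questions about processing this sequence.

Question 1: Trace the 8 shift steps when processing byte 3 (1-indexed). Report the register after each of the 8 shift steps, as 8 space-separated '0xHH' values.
After byte 1 (0x67): reg=0xC1
After byte 2 (0x76): reg=0x0C
Register before byte 3: 0x0C
After XOR with byte 0xFB: 0xF7

Answer: 0xE9 0xD5 0xAD 0x5D 0xBA 0x73 0xE6 0xCB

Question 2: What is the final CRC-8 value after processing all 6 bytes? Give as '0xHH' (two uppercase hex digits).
Answer: 0xAE

Derivation:
After byte 1 (0x67): reg=0xC1
After byte 2 (0x76): reg=0x0C
After byte 3 (0xFB): reg=0xCB
After byte 4 (0xAD): reg=0x35
After byte 5 (0xA5): reg=0xF9
After byte 6 (0x19): reg=0xAE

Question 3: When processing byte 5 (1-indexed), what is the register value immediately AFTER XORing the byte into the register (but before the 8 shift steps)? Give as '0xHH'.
Register before byte 5: 0x35
Byte 5: 0xA5
0x35 XOR 0xA5 = 0x90

Answer: 0x90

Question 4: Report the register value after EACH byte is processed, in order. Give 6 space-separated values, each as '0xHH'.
0xC1 0x0C 0xCB 0x35 0xF9 0xAE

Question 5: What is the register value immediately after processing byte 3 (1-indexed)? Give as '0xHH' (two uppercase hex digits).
Answer: 0xCB

Derivation:
After byte 1 (0x67): reg=0xC1
After byte 2 (0x76): reg=0x0C
After byte 3 (0xFB): reg=0xCB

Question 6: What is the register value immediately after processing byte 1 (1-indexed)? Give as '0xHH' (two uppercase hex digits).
Answer: 0xC1

Derivation:
After byte 1 (0x67): reg=0xC1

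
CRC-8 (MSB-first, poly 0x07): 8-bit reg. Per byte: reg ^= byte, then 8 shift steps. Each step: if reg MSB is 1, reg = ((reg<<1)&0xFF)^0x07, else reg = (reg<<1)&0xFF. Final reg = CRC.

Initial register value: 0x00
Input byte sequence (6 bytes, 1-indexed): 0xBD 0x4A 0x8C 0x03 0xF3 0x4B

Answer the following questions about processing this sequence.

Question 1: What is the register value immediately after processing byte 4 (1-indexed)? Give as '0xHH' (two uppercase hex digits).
After byte 1 (0xBD): reg=0x3A
After byte 2 (0x4A): reg=0x57
After byte 3 (0x8C): reg=0x0F
After byte 4 (0x03): reg=0x24

Answer: 0x24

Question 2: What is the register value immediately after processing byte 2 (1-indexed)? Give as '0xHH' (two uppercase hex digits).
After byte 1 (0xBD): reg=0x3A
After byte 2 (0x4A): reg=0x57

Answer: 0x57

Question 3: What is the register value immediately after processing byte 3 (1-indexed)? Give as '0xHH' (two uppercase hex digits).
After byte 1 (0xBD): reg=0x3A
After byte 2 (0x4A): reg=0x57
After byte 3 (0x8C): reg=0x0F

Answer: 0x0F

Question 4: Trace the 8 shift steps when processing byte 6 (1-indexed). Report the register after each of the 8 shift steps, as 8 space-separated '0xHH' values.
After byte 1 (0xBD): reg=0x3A
After byte 2 (0x4A): reg=0x57
After byte 3 (0x8C): reg=0x0F
After byte 4 (0x03): reg=0x24
After byte 5 (0xF3): reg=0x2B
Register before byte 6: 0x2B
After XOR with byte 0x4B: 0x60

Answer: 0xC0 0x87 0x09 0x12 0x24 0x48 0x90 0x27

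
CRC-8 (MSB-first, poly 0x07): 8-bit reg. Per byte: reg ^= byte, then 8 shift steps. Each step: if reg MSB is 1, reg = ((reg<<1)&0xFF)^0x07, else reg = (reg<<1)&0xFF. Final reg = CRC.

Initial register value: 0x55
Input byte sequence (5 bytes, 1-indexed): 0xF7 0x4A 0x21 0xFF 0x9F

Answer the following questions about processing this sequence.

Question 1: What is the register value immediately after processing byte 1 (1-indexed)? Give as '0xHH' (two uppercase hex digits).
After byte 1 (0xF7): reg=0x67

Answer: 0x67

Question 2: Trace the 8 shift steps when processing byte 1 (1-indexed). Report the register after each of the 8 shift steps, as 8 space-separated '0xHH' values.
Register before byte 1: 0x55
After XOR with byte 0xF7: 0xA2

Answer: 0x43 0x86 0x0B 0x16 0x2C 0x58 0xB0 0x67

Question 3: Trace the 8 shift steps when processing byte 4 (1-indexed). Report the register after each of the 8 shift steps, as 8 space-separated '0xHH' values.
Answer: 0xBE 0x7B 0xF6 0xEB 0xD1 0xA5 0x4D 0x9A

Derivation:
After byte 1 (0xF7): reg=0x67
After byte 2 (0x4A): reg=0xC3
After byte 3 (0x21): reg=0xA0
Register before byte 4: 0xA0
After XOR with byte 0xFF: 0x5F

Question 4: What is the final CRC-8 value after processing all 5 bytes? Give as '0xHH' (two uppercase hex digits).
After byte 1 (0xF7): reg=0x67
After byte 2 (0x4A): reg=0xC3
After byte 3 (0x21): reg=0xA0
After byte 4 (0xFF): reg=0x9A
After byte 5 (0x9F): reg=0x1B

Answer: 0x1B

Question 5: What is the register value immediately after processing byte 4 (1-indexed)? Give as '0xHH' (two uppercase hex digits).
After byte 1 (0xF7): reg=0x67
After byte 2 (0x4A): reg=0xC3
After byte 3 (0x21): reg=0xA0
After byte 4 (0xFF): reg=0x9A

Answer: 0x9A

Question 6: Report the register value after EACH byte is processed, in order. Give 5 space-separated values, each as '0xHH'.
0x67 0xC3 0xA0 0x9A 0x1B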